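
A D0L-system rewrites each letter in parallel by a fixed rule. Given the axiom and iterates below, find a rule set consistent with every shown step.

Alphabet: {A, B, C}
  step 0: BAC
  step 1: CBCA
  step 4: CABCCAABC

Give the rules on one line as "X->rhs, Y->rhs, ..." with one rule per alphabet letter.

  step 0 ⇒ step 1: BAC ⇒ C·BC·A
    A ↦ BC
    B ↦ C
    C ↦ A

A->BC, B->C, C->A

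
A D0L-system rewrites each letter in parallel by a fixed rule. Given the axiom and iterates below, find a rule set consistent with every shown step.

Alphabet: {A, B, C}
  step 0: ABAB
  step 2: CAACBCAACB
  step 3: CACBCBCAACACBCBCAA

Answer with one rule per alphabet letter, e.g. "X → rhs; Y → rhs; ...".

A->CB, B->A, C->CA

  step 2 ⇒ step 3: CAACBCAACB ⇒ CA·CB·CB·CA·A·CA·CB·CB·CA·A
    A ↦ CB
    B ↦ A
    C ↦ CA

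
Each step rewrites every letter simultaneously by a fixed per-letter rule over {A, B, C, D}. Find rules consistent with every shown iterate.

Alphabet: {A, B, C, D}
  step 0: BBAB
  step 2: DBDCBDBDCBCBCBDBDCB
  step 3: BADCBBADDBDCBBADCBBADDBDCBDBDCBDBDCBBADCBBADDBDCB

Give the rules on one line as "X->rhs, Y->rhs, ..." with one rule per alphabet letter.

  step 2 ⇒ step 3: DBDCBDBDCBCBCBDBDCB ⇒ BAD·CB·BAD·DBD·CB·BAD·CB·BAD·DBD·CB·DBD·CB·DBD·CB·BAD·CB·BAD·DBD·CB
    B ↦ CB
    C ↦ DBD
    D ↦ BAD
    A ↦ BB  (constrained at step 0)

A->BB, B->CB, C->DBD, D->BAD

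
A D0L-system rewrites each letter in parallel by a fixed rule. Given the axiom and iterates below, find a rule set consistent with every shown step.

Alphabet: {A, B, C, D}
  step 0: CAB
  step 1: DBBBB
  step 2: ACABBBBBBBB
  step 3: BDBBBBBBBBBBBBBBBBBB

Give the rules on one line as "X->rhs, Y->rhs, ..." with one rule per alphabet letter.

A->B, B->BB, C->DB, D->ACA

  step 2 ⇒ step 3: ACABBBBBBBB ⇒ B·DB·B·BB·BB·BB·BB·BB·BB·BB·BB
    A ↦ B
    B ↦ BB
    C ↦ DB
  step 1 ⇒ step 2: DBBBB ⇒ ACA·BB·BB·BB·BB
    D ↦ ACA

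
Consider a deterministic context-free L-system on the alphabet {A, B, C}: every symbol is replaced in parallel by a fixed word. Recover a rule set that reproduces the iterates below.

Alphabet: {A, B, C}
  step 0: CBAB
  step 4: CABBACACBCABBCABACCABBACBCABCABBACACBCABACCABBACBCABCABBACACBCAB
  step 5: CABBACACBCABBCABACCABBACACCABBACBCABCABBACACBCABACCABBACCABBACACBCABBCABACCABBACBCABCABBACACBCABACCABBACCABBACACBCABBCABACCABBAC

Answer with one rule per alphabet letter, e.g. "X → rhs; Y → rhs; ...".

A->B, B->AC, C->CAB

  step 4 ⇒ step 5: CABBACACBCABBCABACCABBACBCABCABBACACBCABACCABBACBCABCABBACACBCAB ⇒ CAB·B·AC·AC·B·CAB·B·CAB·AC·CAB·B·AC·AC·CAB·B·AC·B·CAB·CAB·B·AC·AC·B·CAB·AC·CAB·B·AC·CAB·B·AC·AC·B·CAB·B·CAB·AC·CAB·B·AC·B·CAB·CAB·B·AC·AC·B·CAB·AC·CAB·B·AC·CAB·B·AC·AC·B·CAB·B·CAB·AC·CAB·B·AC
    A ↦ B
    B ↦ AC
    C ↦ CAB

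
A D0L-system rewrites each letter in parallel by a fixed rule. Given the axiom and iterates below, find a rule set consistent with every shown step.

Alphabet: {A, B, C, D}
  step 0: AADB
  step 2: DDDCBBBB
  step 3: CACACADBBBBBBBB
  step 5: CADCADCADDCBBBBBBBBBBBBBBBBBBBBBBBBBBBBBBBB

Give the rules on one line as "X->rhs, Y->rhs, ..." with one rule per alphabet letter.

  step 2 ⇒ step 3: DDDCBBBB ⇒ CA·CA·CA·D·BB·BB·BB·BB
    B ↦ BB
    C ↦ D
    D ↦ CA
    A ↦ C  (constrained at step 0)

A->C, B->BB, C->D, D->CA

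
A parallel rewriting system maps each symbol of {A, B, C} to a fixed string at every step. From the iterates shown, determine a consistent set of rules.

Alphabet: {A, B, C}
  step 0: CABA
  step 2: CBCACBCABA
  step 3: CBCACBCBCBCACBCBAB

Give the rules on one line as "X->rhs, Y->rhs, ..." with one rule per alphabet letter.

  step 2 ⇒ step 3: CBCACBCABA ⇒ CBC·A·CBC·B·CBC·A·CBC·B·A·B
    A ↦ B
    B ↦ A
    C ↦ CBC

A->B, B->A, C->CBC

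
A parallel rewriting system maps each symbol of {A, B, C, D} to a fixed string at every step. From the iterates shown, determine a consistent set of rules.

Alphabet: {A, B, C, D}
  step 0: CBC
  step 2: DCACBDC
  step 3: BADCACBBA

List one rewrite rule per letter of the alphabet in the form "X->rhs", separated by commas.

  step 2 ⇒ step 3: DCACBDC ⇒ B·A·DC·A·CB·B·A
    A ↦ DC
    B ↦ CB
    C ↦ A
    D ↦ B

A->DC, B->CB, C->A, D->B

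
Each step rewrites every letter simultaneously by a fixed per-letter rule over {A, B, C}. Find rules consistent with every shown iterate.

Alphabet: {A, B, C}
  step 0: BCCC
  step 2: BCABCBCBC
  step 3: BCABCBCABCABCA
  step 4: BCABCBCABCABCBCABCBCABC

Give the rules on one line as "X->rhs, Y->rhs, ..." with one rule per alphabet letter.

A->BC, B->BC, C->A

  step 3 ⇒ step 4: BCABCBCABCABCA ⇒ BC·A·BC·BC·A·BC·A·BC·BC·A·BC·BC·A·BC
    A ↦ BC
    B ↦ BC
    C ↦ A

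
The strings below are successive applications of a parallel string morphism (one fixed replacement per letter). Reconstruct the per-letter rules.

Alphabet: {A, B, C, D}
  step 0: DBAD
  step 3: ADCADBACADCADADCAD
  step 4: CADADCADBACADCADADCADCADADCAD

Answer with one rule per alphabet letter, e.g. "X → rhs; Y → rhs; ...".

  step 3 ⇒ step 4: ADCADBACADCADADCAD ⇒ C·AD·AD·C·AD·BA·C·AD·C·AD·AD·C·AD·C·AD·AD·C·AD
    A ↦ C
    B ↦ BA
    C ↦ AD
    D ↦ AD

A->C, B->BA, C->AD, D->AD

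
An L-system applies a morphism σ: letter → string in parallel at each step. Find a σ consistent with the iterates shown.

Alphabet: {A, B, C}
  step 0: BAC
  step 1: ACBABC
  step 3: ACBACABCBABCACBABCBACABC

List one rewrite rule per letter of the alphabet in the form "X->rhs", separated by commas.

A->B, B->AC, C->ABC

  step 0 ⇒ step 1: BAC ⇒ AC·B·ABC
    A ↦ B
    B ↦ AC
    C ↦ ABC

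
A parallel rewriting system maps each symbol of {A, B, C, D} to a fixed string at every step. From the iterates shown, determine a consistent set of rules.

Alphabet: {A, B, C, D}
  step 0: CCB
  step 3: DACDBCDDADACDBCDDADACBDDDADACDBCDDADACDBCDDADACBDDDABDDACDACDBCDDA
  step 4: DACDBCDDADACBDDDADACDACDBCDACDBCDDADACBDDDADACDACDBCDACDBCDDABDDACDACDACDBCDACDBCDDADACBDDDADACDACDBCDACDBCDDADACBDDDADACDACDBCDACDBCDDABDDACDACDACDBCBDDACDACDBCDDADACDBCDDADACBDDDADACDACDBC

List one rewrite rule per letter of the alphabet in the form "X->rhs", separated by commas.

  step 3 ⇒ step 4: DACDBCDDADACDBCDDADACBDDDADACDBCDDADACDBCDDADACBDDDABDDACDACDBCDDA ⇒ DAC·DBC·DDA·DAC·BD·DDA·DAC·DAC·DBC·DAC·DBC·DDA·DAC·BD·DDA·DAC·DAC·DBC·DAC·DBC·DDA·BD·DAC·DAC·DAC·DBC·DAC·DBC·DDA·DAC·BD·DDA·DAC·DAC·DBC·DAC·DBC·DDA·DAC·BD·DDA·DAC·DAC·DBC·DAC·DBC·DDA·BD·DAC·DAC·DAC·DBC·BD·DAC·DAC·DBC·DDA·DAC·DBC·DDA·DAC·BD·DDA·DAC·DAC·DBC
    A ↦ DBC
    B ↦ BD
    C ↦ DDA
    D ↦ DAC

A->DBC, B->BD, C->DDA, D->DAC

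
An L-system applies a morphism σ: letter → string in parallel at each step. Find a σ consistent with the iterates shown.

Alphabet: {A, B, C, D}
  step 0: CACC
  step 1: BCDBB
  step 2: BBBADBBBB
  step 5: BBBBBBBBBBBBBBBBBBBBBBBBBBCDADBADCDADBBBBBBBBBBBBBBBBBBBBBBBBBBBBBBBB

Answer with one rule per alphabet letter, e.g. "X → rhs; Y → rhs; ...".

  step 1 ⇒ step 2: BCDBB ⇒ BB·B·AD·BB·BB
    B ↦ BB
    C ↦ B
    D ↦ AD
  step 0 ⇒ step 1: CACC ⇒ B·CD·B·B
    A ↦ CD

A->CD, B->BB, C->B, D->AD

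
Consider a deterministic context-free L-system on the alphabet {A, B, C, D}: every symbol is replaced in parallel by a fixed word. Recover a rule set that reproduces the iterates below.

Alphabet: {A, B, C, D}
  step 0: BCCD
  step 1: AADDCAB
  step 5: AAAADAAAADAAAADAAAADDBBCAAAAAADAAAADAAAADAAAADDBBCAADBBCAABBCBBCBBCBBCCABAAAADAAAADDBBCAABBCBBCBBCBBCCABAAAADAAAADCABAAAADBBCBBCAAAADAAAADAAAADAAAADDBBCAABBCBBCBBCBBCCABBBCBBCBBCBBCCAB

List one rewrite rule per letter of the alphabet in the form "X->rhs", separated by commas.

  step 0 ⇒ step 1: BCCD ⇒ AA·D·D·CAB
    B ↦ AA
    C ↦ D
    D ↦ CAB
    A ↦ BBC  (constrained at step 1)

A->BBC, B->AA, C->D, D->CAB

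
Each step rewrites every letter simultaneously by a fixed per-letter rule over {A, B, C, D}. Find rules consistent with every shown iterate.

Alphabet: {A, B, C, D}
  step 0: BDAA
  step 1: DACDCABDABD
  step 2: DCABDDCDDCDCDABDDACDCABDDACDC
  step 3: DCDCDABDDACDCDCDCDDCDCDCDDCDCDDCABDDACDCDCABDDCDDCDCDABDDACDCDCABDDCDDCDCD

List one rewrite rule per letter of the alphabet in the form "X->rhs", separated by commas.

  step 2 ⇒ step 3: DCABDDCDDCDCDABDDACDCABDDACDC ⇒ DC·DCD·ABD·DAC·DC·DC·DCD·DC·DC·DCD·DC·DCD·DC·ABD·DAC·DC·DC·ABD·DCD·DC·DCD·ABD·DAC·DC·DC·ABD·DCD·DC·DCD
    A ↦ ABD
    B ↦ DAC
    C ↦ DCD
    D ↦ DC

A->ABD, B->DAC, C->DCD, D->DC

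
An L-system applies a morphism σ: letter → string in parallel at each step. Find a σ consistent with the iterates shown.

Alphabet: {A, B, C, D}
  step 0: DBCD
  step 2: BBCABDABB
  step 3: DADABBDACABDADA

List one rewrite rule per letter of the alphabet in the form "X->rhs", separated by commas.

  step 2 ⇒ step 3: BBCABDABB ⇒ DA·DA·B·B·DA·CA·B·DA·DA
    A ↦ B
    B ↦ DA
    C ↦ B
    D ↦ CA

A->B, B->DA, C->B, D->CA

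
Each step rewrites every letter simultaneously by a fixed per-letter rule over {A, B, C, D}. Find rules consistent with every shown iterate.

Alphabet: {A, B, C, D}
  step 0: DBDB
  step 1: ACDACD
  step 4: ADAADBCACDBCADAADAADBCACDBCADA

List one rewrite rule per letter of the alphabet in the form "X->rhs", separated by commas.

A->AD, B->CD, C->BC, D->A

  step 0 ⇒ step 1: DBDB ⇒ A·CD·A·CD
    B ↦ CD
    D ↦ A
    A ↦ AD  (constrained at step 1)
    C ↦ BC  (constrained at step 1)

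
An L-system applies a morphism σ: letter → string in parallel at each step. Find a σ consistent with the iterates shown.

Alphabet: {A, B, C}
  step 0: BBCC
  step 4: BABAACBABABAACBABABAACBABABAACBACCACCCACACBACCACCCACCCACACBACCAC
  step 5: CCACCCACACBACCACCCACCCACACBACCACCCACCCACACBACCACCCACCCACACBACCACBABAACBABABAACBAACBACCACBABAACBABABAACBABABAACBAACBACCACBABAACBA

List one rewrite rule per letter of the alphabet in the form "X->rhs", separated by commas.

A->AC, B->CC, C->BA

  step 4 ⇒ step 5: BABAACBABABAACBABABAACBABABAACBACCACCCACACBACCACCCACCCACACBACCAC ⇒ CC·AC·CC·AC·AC·BA·CC·AC·CC·AC·CC·AC·AC·BA·CC·AC·CC·AC·CC·AC·AC·BA·CC·AC·CC·AC·CC·AC·AC·BA·CC·AC·BA·BA·AC·BA·BA·BA·AC·BA·AC·BA·CC·AC·BA·BA·AC·BA·BA·BA·AC·BA·BA·BA·AC·BA·AC·BA·CC·AC·BA·BA·AC·BA
    A ↦ AC
    B ↦ CC
    C ↦ BA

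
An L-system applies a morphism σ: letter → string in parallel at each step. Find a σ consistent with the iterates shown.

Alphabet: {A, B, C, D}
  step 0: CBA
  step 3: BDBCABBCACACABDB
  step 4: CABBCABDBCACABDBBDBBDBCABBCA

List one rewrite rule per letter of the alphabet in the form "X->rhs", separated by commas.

  step 3 ⇒ step 4: BDBCABBCACACABDB ⇒ CA·BB·CA·B·DB·CA·CA·B·DB·B·DB·B·DB·CA·BB·CA
    A ↦ DB
    B ↦ CA
    C ↦ B
    D ↦ BB

A->DB, B->CA, C->B, D->BB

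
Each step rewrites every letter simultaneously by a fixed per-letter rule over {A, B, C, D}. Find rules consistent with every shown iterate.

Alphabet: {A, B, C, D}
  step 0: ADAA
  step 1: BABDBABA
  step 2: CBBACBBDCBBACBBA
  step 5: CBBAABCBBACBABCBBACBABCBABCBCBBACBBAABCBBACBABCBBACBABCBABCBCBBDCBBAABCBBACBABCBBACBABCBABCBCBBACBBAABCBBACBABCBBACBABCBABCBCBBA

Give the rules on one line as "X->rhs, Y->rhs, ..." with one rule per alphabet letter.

  step 1 ⇒ step 2: BABDBABA ⇒ CB·BA·CB·BD·CB·BA·CB·BA
    A ↦ BA
    B ↦ CB
    D ↦ BD
    C ↦ AB  (constrained at step 2)

A->BA, B->CB, C->AB, D->BD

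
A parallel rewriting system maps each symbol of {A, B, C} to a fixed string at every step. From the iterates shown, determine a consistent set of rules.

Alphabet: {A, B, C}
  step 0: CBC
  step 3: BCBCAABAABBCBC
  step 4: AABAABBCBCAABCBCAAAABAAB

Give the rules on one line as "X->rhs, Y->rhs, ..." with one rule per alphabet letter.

A->BC, B->AA, C->B

  step 3 ⇒ step 4: BCBCAABAABBCBC ⇒ AA·B·AA·B·BC·BC·AA·BC·BC·AA·AA·B·AA·B
    A ↦ BC
    B ↦ AA
    C ↦ B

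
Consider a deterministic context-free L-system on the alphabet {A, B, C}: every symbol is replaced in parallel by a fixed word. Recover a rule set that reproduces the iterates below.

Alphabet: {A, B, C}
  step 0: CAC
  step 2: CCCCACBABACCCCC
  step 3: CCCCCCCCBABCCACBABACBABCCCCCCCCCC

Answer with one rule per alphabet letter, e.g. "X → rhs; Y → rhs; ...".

A->BAB, B->AC, C->CC

  step 2 ⇒ step 3: CCCCACBABACCCCC ⇒ CC·CC·CC·CC·BAB·CC·AC·BAB·AC·BAB·CC·CC·CC·CC·CC
    A ↦ BAB
    B ↦ AC
    C ↦ CC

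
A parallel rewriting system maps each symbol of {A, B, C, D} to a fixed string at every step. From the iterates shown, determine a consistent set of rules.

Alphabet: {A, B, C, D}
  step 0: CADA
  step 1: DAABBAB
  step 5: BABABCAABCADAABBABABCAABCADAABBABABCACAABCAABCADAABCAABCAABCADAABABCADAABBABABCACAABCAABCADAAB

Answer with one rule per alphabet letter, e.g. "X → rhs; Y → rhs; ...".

  step 0 ⇒ step 1: CADA ⇒ DA·AB·B·AB
    A ↦ AB
    C ↦ DA
    D ↦ B
    B ↦ CA  (constrained at step 1)

A->AB, B->CA, C->DA, D->B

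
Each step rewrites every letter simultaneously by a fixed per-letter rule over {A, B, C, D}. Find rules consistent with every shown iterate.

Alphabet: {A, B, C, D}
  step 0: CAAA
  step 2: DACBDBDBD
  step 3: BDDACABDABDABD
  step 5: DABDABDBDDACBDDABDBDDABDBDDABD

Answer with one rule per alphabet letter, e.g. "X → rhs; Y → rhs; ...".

A->D, B->A, C->AC, D->BD

  step 2 ⇒ step 3: DACBDBDBD ⇒ BD·D·AC·A·BD·A·BD·A·BD
    A ↦ D
    B ↦ A
    C ↦ AC
    D ↦ BD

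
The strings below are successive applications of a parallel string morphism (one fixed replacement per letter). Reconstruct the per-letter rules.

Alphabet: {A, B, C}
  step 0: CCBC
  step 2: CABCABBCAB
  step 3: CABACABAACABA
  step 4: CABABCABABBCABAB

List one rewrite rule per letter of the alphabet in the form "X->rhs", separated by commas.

A->B, B->A, C->CA

  step 3 ⇒ step 4: CABACABAACABA ⇒ CA·B·A·B·CA·B·A·B·B·CA·B·A·B
    A ↦ B
    B ↦ A
    C ↦ CA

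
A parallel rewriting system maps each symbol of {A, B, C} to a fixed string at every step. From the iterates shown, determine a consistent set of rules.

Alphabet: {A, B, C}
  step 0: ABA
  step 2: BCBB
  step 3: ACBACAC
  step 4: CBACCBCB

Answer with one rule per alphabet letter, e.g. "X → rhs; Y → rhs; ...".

  step 3 ⇒ step 4: ACBACAC ⇒ C·B·AC·C·B·C·B
    A ↦ C
    B ↦ AC
    C ↦ B

A->C, B->AC, C->B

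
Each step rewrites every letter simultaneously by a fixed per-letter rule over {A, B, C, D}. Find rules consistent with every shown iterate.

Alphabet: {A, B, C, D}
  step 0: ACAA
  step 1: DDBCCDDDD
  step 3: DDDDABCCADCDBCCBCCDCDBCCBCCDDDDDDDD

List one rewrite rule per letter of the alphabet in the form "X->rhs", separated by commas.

A->DD, B->DCD, C->BCC, D->A

  step 0 ⇒ step 1: ACAA ⇒ DD·BCC·DD·DD
    A ↦ DD
    C ↦ BCC
    B ↦ DCD  (constrained at step 1)
    D ↦ A  (constrained at step 1)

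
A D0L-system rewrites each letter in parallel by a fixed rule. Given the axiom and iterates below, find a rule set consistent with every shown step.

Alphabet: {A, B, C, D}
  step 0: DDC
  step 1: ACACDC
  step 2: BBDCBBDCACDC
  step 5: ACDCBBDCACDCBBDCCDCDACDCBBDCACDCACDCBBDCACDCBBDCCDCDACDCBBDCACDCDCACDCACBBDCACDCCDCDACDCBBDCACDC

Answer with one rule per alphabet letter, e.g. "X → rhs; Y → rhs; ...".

A->BB, B->CD, C->DC, D->AC

  step 1 ⇒ step 2: ACACDC ⇒ BB·DC·BB·DC·AC·DC
    A ↦ BB
    C ↦ DC
    D ↦ AC
    B ↦ CD  (constrained at step 2)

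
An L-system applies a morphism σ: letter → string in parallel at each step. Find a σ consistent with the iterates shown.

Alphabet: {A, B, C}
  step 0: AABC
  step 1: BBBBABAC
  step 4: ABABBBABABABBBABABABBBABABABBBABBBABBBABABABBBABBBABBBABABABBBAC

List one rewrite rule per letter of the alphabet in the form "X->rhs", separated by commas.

  step 0 ⇒ step 1: AABC ⇒ BB·BB·AB·AC
    A ↦ BB
    B ↦ AB
    C ↦ AC

A->BB, B->AB, C->AC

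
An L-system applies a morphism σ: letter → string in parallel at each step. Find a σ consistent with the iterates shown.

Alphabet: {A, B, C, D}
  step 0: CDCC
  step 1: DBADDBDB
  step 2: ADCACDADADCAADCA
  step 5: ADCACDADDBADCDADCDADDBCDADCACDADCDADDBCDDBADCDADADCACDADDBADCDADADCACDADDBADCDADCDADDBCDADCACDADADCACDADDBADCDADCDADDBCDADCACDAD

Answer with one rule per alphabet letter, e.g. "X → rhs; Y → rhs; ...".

A->CD, B->CA, C->DB, D->AD

  step 1 ⇒ step 2: DBADDBDB ⇒ AD·CA·CD·AD·AD·CA·AD·CA
    A ↦ CD
    B ↦ CA
    D ↦ AD
  step 0 ⇒ step 1: CDCC ⇒ DB·AD·DB·DB
    C ↦ DB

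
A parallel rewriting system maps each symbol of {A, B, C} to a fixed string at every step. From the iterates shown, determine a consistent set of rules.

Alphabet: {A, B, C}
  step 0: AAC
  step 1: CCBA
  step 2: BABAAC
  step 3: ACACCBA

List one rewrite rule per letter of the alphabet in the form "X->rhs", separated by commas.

  step 2 ⇒ step 3: BABAAC ⇒ A·C·A·C·C·BA
    A ↦ C
    B ↦ A
    C ↦ BA

A->C, B->A, C->BA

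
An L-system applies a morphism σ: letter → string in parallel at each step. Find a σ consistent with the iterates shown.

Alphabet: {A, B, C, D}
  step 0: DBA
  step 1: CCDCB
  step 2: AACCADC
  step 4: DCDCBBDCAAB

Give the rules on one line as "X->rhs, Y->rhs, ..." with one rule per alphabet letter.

A->B, B->DC, C->A, D->CC

  step 1 ⇒ step 2: CCDCB ⇒ A·A·CC·A·DC
    B ↦ DC
    C ↦ A
    D ↦ CC
  step 0 ⇒ step 1: DBA ⇒ CC·DC·B
    A ↦ B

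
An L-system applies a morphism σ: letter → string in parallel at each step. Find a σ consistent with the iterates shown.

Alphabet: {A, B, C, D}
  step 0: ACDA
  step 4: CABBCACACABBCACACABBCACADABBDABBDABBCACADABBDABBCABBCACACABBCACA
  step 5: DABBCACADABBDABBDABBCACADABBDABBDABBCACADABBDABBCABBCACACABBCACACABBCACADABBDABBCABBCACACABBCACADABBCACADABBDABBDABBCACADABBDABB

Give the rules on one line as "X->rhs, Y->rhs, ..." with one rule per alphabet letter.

A->BB, B->CA, C->DA, D->CA

  step 4 ⇒ step 5: CABBCACACABBCACACABBCACADABBDABBDABBCACADABBDABBCABBCACACABBCACA ⇒ DA·BB·CA·CA·DA·BB·DA·BB·DA·BB·CA·CA·DA·BB·DA·BB·DA·BB·CA·CA·DA·BB·DA·BB·CA·BB·CA·CA·CA·BB·CA·CA·CA·BB·CA·CA·DA·BB·DA·BB·CA·BB·CA·CA·CA·BB·CA·CA·DA·BB·CA·CA·DA·BB·DA·BB·DA·BB·CA·CA·DA·BB·DA·BB
    A ↦ BB
    B ↦ CA
    C ↦ DA
    D ↦ CA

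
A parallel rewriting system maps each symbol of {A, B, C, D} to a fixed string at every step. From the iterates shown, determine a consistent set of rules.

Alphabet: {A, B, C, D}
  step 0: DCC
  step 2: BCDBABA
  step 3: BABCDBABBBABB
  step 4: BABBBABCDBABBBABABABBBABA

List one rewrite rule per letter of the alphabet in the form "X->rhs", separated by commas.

  step 3 ⇒ step 4: BABCDBABBBABB ⇒ BA·BB·BA·B·CD·BA·BB·BA·BA·BA·BB·BA·BA
    A ↦ BB
    B ↦ BA
    C ↦ B
    D ↦ CD

A->BB, B->BA, C->B, D->CD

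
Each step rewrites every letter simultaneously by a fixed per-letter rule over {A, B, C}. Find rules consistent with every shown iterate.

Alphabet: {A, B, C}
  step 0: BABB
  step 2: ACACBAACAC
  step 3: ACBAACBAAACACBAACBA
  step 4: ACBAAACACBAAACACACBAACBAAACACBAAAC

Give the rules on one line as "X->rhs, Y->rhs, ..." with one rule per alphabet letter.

  step 3 ⇒ step 4: ACBAACBAAACACBAACBA ⇒ AC·BA·A·AC·AC·BA·A·AC·AC·AC·BA·AC·BA·A·AC·AC·BA·A·AC
    A ↦ AC
    B ↦ A
    C ↦ BA

A->AC, B->A, C->BA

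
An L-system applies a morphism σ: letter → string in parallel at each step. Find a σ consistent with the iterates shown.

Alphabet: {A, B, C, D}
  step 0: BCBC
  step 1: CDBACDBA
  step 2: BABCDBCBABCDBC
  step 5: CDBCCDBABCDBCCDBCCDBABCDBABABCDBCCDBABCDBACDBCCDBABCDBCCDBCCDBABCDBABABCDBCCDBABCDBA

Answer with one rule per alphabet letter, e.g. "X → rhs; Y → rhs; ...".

A->BC, B->CD, C->BA, D->B

  step 1 ⇒ step 2: CDBACDBA ⇒ BA·B·CD·BC·BA·B·CD·BC
    A ↦ BC
    B ↦ CD
    C ↦ BA
    D ↦ B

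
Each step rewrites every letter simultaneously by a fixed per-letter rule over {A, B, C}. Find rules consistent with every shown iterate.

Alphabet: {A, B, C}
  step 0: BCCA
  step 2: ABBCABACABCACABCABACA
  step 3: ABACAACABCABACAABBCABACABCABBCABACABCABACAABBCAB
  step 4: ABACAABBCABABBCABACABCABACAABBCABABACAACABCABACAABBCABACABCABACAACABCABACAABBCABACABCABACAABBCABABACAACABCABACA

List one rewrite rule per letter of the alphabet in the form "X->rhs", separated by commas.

A->AB, B->ACA, C->BC

  step 3 ⇒ step 4: ABACAACABCABACAABBCABACABCABBCABACABCABACAABBCAB ⇒ AB·ACA·AB·BC·AB·AB·BC·AB·ACA·BC·AB·ACA·AB·BC·AB·AB·ACA·ACA·BC·AB·ACA·AB·BC·AB·ACA·BC·AB·ACA·ACA·BC·AB·ACA·AB·BC·AB·ACA·BC·AB·ACA·AB·BC·AB·AB·ACA·ACA·BC·AB·ACA
    A ↦ AB
    B ↦ ACA
    C ↦ BC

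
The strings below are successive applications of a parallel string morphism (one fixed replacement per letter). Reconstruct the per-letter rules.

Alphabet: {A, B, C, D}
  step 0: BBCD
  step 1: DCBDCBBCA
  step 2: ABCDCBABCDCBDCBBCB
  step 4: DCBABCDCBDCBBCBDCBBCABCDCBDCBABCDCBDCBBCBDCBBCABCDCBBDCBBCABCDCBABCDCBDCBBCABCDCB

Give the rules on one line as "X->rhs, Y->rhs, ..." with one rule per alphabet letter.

A->B, B->DCB, C->BC, D->A

  step 1 ⇒ step 2: DCBDCBBCA ⇒ A·BC·DCB·A·BC·DCB·DCB·BC·B
    A ↦ B
    B ↦ DCB
    C ↦ BC
    D ↦ A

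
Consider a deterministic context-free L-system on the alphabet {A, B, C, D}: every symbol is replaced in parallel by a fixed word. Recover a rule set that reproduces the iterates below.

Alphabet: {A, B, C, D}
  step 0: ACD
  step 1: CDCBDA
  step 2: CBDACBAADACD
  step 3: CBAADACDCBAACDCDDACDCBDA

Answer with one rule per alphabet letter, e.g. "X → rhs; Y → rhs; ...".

A->CD, B->AA, C->CB, D->DA

  step 2 ⇒ step 3: CBDACBAADACD ⇒ CB·AA·DA·CD·CB·AA·CD·CD·DA·CD·CB·DA
    A ↦ CD
    B ↦ AA
    C ↦ CB
    D ↦ DA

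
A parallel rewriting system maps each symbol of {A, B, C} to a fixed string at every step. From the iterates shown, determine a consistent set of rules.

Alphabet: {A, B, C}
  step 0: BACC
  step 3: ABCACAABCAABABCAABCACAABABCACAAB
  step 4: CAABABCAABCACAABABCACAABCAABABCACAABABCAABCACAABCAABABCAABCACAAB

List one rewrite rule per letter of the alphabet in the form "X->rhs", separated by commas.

A->CA, B->AB, C->AB

  step 3 ⇒ step 4: ABCACAABCAABABCAABCACAABABCACAAB ⇒ CA·AB·AB·CA·AB·CA·CA·AB·AB·CA·CA·AB·CA·AB·AB·CA·CA·AB·AB·CA·AB·CA·CA·AB·CA·AB·AB·CA·AB·CA·CA·AB
    A ↦ CA
    B ↦ AB
    C ↦ AB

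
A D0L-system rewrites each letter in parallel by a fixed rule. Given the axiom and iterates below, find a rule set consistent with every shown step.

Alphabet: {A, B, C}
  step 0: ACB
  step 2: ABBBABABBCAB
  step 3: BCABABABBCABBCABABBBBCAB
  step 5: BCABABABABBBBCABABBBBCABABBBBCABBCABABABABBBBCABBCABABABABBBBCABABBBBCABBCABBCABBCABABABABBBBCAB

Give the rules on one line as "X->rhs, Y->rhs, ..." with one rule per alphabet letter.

A->BC, B->AB, C->BB

  step 2 ⇒ step 3: ABBBABABBCAB ⇒ BC·AB·AB·AB·BC·AB·BC·AB·AB·BB·BC·AB
    A ↦ BC
    B ↦ AB
    C ↦ BB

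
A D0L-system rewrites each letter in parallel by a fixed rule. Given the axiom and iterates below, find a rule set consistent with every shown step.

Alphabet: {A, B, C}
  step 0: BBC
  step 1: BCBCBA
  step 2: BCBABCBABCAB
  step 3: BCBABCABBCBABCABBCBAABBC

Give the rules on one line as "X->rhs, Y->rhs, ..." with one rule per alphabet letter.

  step 2 ⇒ step 3: BCBABCBABCAB ⇒ BC·BA·BC·AB·BC·BA·BC·AB·BC·BA·AB·BC
    A ↦ AB
    B ↦ BC
    C ↦ BA

A->AB, B->BC, C->BA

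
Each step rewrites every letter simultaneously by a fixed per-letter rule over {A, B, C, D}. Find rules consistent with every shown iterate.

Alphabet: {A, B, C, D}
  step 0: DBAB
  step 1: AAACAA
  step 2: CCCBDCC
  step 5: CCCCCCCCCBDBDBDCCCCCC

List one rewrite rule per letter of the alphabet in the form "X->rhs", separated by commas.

  step 1 ⇒ step 2: AAACAA ⇒ C·C·C·BD·C·C
    A ↦ C
    C ↦ BD
  step 0 ⇒ step 1: DBAB ⇒ A·AA·C·AA
    B ↦ AA
  step 0 ⇒ step 1: DBAB ⇒ A·AA·C·AA
    D ↦ A

A->C, B->AA, C->BD, D->A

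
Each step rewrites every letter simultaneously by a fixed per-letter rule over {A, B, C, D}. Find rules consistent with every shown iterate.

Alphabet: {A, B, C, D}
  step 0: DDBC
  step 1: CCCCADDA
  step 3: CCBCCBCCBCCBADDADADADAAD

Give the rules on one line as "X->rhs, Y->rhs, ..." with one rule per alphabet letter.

A->B, B->AD, C->DA, D->CC

  step 0 ⇒ step 1: DDBC ⇒ CC·CC·AD·DA
    B ↦ AD
    C ↦ DA
    D ↦ CC
    A ↦ B  (constrained at step 1)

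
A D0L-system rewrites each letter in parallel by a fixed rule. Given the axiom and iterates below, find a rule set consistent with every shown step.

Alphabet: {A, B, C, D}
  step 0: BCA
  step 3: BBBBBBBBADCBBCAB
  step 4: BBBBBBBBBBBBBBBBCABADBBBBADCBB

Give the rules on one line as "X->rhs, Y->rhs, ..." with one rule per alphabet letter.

A->C, B->BB, C->AD, D->AB

  step 3 ⇒ step 4: BBBBBBBBADCBBCAB ⇒ BB·BB·BB·BB·BB·BB·BB·BB·C·AB·AD·BB·BB·AD·C·BB
    A ↦ C
    B ↦ BB
    C ↦ AD
    D ↦ AB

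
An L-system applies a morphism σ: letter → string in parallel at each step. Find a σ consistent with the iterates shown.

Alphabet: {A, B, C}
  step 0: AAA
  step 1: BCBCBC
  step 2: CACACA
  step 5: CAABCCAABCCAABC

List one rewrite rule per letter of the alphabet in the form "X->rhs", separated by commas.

  step 1 ⇒ step 2: BCBCBC ⇒ C·A·C·A·C·A
    B ↦ C
    C ↦ A
  step 0 ⇒ step 1: AAA ⇒ BC·BC·BC
    A ↦ BC

A->BC, B->C, C->A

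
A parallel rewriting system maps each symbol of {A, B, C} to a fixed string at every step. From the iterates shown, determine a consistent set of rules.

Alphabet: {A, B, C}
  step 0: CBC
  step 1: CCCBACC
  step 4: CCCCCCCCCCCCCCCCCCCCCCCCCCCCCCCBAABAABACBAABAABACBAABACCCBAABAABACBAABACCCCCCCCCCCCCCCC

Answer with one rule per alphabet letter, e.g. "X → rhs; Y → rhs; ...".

  step 0 ⇒ step 1: CBC ⇒ CC·CBA·CC
    B ↦ CBA
    C ↦ CC
    A ↦ ABA  (constrained at step 1)

A->ABA, B->CBA, C->CC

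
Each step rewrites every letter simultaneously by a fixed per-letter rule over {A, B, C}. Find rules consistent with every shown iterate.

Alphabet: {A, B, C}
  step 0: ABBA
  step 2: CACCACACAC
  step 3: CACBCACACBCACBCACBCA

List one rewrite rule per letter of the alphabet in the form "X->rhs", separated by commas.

A->CB, B->C, C->CA

  step 2 ⇒ step 3: CACCACACAC ⇒ CA·CB·CA·CA·CB·CA·CB·CA·CB·CA
    A ↦ CB
    C ↦ CA
    B ↦ C  (constrained at step 0)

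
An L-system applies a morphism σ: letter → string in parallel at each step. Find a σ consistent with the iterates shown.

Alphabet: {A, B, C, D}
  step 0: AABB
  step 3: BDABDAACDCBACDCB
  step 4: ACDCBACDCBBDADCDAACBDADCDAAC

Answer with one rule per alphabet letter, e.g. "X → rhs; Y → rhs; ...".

  step 3 ⇒ step 4: BDABDAACDCBACDCB ⇒ AC·DC·B·AC·DC·B·B·DA·DC·DA·AC·B·DA·DC·DA·AC
    A ↦ B
    B ↦ AC
    C ↦ DA
    D ↦ DC

A->B, B->AC, C->DA, D->DC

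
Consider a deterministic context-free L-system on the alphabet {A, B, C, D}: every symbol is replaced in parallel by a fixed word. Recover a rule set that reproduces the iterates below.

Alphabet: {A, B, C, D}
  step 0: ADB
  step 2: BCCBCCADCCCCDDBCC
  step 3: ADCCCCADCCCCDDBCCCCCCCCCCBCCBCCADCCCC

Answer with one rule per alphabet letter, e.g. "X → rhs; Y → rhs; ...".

A->DD, B->AD, C->CC, D->BCC

  step 2 ⇒ step 3: BCCBCCADCCCCDDBCC ⇒ AD·CC·CC·AD·CC·CC·DD·BCC·CC·CC·CC·CC·BCC·BCC·AD·CC·CC
    A ↦ DD
    B ↦ AD
    C ↦ CC
    D ↦ BCC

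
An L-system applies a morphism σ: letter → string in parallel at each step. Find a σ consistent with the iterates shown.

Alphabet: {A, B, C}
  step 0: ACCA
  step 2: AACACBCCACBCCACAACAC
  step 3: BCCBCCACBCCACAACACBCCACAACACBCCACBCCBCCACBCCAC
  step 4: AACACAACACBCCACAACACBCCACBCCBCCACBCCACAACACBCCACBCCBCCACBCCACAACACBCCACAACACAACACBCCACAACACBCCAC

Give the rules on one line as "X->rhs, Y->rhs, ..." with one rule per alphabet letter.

A->BCC, B->A, C->AC

  step 3 ⇒ step 4: BCCBCCACBCCACAACACBCCACAACACBCCACBCCBCCACBCCAC ⇒ A·AC·AC·A·AC·AC·BCC·AC·A·AC·AC·BCC·AC·BCC·BCC·AC·BCC·AC·A·AC·AC·BCC·AC·BCC·BCC·AC·BCC·AC·A·AC·AC·BCC·AC·A·AC·AC·A·AC·AC·BCC·AC·A·AC·AC·BCC·AC
    A ↦ BCC
    B ↦ A
    C ↦ AC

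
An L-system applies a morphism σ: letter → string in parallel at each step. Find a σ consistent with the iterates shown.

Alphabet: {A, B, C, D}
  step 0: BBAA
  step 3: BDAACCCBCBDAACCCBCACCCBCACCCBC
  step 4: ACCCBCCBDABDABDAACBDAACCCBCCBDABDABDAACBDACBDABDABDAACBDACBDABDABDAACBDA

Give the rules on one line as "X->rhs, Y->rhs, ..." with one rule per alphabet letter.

  step 3 ⇒ step 4: BDAACCCBCBDAACCCBCACCCBCACCCBC ⇒ AC·CCB·C·C·BDA·BDA·BDA·AC·BDA·AC·CCB·C·C·BDA·BDA·BDA·AC·BDA·C·BDA·BDA·BDA·AC·BDA·C·BDA·BDA·BDA·AC·BDA
    A ↦ C
    B ↦ AC
    C ↦ BDA
    D ↦ CCB

A->C, B->AC, C->BDA, D->CCB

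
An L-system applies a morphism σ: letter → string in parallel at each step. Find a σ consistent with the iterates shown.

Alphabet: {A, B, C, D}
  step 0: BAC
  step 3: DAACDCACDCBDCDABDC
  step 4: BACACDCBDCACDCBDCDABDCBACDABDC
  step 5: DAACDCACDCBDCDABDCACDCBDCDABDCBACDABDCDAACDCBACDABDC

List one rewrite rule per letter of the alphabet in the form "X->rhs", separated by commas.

A->AC, B->DA, C->DC, D->B

  step 4 ⇒ step 5: BACACDCBDCACDCBDCDABDCBACDABDC ⇒ DA·AC·DC·AC·DC·B·DC·DA·B·DC·AC·DC·B·DC·DA·B·DC·B·AC·DA·B·DC·DA·AC·DC·B·AC·DA·B·DC
    A ↦ AC
    B ↦ DA
    C ↦ DC
    D ↦ B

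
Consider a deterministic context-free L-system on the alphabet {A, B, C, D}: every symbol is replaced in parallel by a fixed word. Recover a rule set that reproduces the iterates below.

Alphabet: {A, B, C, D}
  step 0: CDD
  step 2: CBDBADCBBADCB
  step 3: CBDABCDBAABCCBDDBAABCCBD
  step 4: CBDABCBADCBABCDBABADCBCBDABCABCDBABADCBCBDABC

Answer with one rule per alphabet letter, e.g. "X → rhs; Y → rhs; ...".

A->BA, B->D, C->CB, D->ABC

  step 3 ⇒ step 4: CBDABCDBAABCCBDDBAABCCBD ⇒ CB·D·ABC·BA·D·CB·ABC·D·BA·BA·D·CB·CB·D·ABC·ABC·D·BA·BA·D·CB·CB·D·ABC
    A ↦ BA
    B ↦ D
    C ↦ CB
    D ↦ ABC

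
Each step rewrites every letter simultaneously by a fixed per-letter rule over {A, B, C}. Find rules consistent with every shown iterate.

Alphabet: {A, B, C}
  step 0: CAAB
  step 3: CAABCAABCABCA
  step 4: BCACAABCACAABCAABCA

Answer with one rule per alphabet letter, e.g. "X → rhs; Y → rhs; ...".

A->CA, B->A, C->B

  step 3 ⇒ step 4: CAABCAABCABCA ⇒ B·CA·CA·A·B·CA·CA·A·B·CA·A·B·CA
    A ↦ CA
    B ↦ A
    C ↦ B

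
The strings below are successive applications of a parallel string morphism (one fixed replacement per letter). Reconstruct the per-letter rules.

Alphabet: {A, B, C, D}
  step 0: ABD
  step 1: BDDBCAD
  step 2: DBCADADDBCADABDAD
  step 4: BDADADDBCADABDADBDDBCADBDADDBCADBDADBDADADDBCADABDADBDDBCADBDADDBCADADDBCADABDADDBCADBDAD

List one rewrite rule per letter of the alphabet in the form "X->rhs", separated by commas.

A->BD, B->DBC, C->ADA, D->AD

  step 1 ⇒ step 2: BDDBCAD ⇒ DBC·AD·AD·DBC·ADA·BD·AD
    A ↦ BD
    B ↦ DBC
    C ↦ ADA
    D ↦ AD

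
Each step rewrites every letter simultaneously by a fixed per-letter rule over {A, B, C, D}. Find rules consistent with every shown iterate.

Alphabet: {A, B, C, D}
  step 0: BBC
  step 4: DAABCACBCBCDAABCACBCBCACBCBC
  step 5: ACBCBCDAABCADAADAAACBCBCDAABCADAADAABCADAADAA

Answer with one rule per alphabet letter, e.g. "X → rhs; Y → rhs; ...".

A->BC, B->DA, C->A, D->AC

  step 4 ⇒ step 5: DAABCACBCBCDAABCACBCBCACBCBC ⇒ AC·BC·BC·DA·A·BC·A·DA·A·DA·A·AC·BC·BC·DA·A·BC·A·DA·A·DA·A·BC·A·DA·A·DA·A
    A ↦ BC
    B ↦ DA
    C ↦ A
    D ↦ AC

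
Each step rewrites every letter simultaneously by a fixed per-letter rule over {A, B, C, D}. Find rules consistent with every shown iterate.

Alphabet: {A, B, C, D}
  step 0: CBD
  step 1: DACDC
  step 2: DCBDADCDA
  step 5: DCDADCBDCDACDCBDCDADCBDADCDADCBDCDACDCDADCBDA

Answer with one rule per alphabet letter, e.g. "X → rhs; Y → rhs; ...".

A->B, B->C, C->DA, D->DC

  step 1 ⇒ step 2: DACDC ⇒ DC·B·DA·DC·DA
    A ↦ B
    C ↦ DA
    D ↦ DC
  step 0 ⇒ step 1: CBD ⇒ DA·C·DC
    B ↦ C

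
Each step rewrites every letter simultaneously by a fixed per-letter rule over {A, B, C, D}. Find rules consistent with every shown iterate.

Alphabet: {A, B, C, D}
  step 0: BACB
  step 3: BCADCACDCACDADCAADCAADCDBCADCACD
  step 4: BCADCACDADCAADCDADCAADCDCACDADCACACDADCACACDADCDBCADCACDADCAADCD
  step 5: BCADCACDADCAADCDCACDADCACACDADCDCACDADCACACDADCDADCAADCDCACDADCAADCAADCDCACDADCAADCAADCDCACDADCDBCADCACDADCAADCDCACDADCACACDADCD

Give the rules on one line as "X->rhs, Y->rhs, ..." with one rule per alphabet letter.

A->CA, B->BC, C->AD, D->CD

  step 4 ⇒ step 5: BCADCACDADCAADCDADCAADCDCACDADCACACDADCACACDADCDBCADCACDADCAADCD ⇒ BC·AD·CA·CD·AD·CA·AD·CD·CA·CD·AD·CA·CA·CD·AD·CD·CA·CD·AD·CA·CA·CD·AD·CD·AD·CA·AD·CD·CA·CD·AD·CA·AD·CA·AD·CD·CA·CD·AD·CA·AD·CA·AD·CD·CA·CD·AD·CD·BC·AD·CA·CD·AD·CA·AD·CD·CA·CD·AD·CA·CA·CD·AD·CD
    A ↦ CA
    B ↦ BC
    C ↦ AD
    D ↦ CD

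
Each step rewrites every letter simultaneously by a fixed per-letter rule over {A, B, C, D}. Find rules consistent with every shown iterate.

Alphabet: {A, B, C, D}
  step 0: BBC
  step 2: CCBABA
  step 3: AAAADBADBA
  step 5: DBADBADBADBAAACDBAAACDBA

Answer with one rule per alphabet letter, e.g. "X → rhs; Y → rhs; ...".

  step 2 ⇒ step 3: CCBABA ⇒ AA·AA·D·BA·D·BA
    A ↦ BA
    B ↦ D
    C ↦ AA
    D ↦ C  (constrained at step 3)

A->BA, B->D, C->AA, D->C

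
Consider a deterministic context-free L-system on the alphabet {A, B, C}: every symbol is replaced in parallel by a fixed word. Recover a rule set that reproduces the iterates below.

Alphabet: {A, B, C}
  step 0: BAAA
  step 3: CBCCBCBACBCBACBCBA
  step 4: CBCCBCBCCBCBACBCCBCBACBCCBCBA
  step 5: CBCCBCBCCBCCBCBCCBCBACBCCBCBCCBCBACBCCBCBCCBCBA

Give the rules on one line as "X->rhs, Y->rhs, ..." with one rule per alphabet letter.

A->BA, B->C, C->CB

  step 4 ⇒ step 5: CBCCBCBCCBCBACBCCBCBACBCCBCBA ⇒ CB·C·CB·CB·C·CB·C·CB·CB·C·CB·C·BA·CB·C·CB·CB·C·CB·C·BA·CB·C·CB·CB·C·CB·C·BA
    A ↦ BA
    B ↦ C
    C ↦ CB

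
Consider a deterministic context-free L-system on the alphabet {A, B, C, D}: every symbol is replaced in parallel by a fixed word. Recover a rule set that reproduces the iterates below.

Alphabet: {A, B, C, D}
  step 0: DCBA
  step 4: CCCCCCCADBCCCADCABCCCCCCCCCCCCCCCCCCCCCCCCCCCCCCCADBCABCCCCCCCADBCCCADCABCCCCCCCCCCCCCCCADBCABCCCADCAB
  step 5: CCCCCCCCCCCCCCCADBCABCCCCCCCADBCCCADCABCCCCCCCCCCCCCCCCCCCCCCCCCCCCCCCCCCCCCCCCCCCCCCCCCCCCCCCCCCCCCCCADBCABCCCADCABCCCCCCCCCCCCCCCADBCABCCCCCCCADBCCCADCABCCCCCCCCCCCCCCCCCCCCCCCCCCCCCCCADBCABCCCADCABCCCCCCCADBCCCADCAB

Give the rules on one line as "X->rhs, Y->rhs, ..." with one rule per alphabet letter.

A->CAD, B->CAB, C->CC, D->B

  step 4 ⇒ step 5: CCCCCCCADBCCCADCABCCCCCCCCCCCCCCCCCCCCCCCCCCCCCCCADBCABCCCCCCCADBCCCADCABCCCCCCCCCCCCCCCADBCABCCCADCAB ⇒ CC·CC·CC·CC·CC·CC·CC·CAD·B·CAB·CC·CC·CC·CAD·B·CC·CAD·CAB·CC·CC·CC·CC·CC·CC·CC·CC·CC·CC·CC·CC·CC·CC·CC·CC·CC·CC·CC·CC·CC·CC·CC·CC·CC·CC·CC·CC·CC·CC·CC·CAD·B·CAB·CC·CAD·CAB·CC·CC·CC·CC·CC·CC·CC·CAD·B·CAB·CC·CC·CC·CAD·B·CC·CAD·CAB·CC·CC·CC·CC·CC·CC·CC·CC·CC·CC·CC·CC·CC·CC·CC·CAD·B·CAB·CC·CAD·CAB·CC·CC·CC·CAD·B·CC·CAD·CAB
    A ↦ CAD
    B ↦ CAB
    C ↦ CC
    D ↦ B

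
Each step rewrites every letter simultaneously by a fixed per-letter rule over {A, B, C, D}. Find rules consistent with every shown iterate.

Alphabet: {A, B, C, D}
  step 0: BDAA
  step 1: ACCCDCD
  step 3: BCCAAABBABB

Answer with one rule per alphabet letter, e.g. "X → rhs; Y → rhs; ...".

A->CD, B->A, C->B, D->CC

  step 0 ⇒ step 1: BDAA ⇒ A·CC·CD·CD
    A ↦ CD
    B ↦ A
    D ↦ CC
    C ↦ B  (constrained at step 1)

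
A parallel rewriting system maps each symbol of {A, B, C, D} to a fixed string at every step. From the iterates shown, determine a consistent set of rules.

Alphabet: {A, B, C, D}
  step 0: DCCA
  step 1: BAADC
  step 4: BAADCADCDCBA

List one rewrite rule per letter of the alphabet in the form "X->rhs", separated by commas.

A->DC, B->A, C->A, D->B

  step 0 ⇒ step 1: DCCA ⇒ B·A·A·DC
    A ↦ DC
    C ↦ A
    D ↦ B
    B ↦ A  (constrained at step 1)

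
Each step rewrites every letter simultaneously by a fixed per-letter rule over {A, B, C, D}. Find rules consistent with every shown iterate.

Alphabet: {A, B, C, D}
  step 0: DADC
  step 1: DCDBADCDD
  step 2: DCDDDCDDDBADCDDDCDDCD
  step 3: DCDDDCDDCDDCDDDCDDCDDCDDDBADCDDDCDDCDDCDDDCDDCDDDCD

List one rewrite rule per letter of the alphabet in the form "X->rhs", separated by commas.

A->BA, B->DD, C->D, D->DCD

  step 2 ⇒ step 3: DCDDDCDDDBADCDDDCDDCD ⇒ DCD·D·DCD·DCD·DCD·D·DCD·DCD·DCD·DD·BA·DCD·D·DCD·DCD·DCD·D·DCD·DCD·D·DCD
    A ↦ BA
    B ↦ DD
    C ↦ D
    D ↦ DCD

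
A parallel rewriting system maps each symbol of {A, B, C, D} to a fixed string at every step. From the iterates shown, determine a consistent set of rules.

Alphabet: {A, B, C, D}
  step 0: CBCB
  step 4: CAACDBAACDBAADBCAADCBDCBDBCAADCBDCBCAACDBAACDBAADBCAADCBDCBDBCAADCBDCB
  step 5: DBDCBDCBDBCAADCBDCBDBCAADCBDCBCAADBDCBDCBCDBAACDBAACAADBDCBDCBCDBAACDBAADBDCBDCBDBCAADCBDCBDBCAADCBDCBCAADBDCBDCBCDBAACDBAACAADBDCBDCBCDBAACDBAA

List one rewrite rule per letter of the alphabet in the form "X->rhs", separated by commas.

  step 4 ⇒ step 5: CAACDBAACDBAADBCAADCBDCBDBCAADCBDCBCAACDBAACDBAADBCAADCBDCBDBCAADCBDCB ⇒ DB·DCB·DCB·DB·C·AA·DCB·DCB·DB·C·AA·DCB·DCB·C·AA·DB·DCB·DCB·C·DB·AA·C·DB·AA·C·AA·DB·DCB·DCB·C·DB·AA·C·DB·AA·DB·DCB·DCB·DB·C·AA·DCB·DCB·DB·C·AA·DCB·DCB·C·AA·DB·DCB·DCB·C·DB·AA·C·DB·AA·C·AA·DB·DCB·DCB·C·DB·AA·C·DB·AA
    A ↦ DCB
    B ↦ AA
    C ↦ DB
    D ↦ C

A->DCB, B->AA, C->DB, D->C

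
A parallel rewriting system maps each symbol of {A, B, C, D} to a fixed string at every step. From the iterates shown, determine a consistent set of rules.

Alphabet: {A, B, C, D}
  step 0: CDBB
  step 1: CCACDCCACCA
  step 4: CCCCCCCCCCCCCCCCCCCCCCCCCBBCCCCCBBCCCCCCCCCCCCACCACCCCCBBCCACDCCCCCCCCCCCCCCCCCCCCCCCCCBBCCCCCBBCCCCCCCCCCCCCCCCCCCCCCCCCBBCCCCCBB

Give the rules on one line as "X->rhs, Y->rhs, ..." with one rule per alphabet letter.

A->CBB, B->CCA, C->CC, D->ACD

  step 0 ⇒ step 1: CDBB ⇒ CC·ACD·CCA·CCA
    B ↦ CCA
    C ↦ CC
    D ↦ ACD
    A ↦ CBB  (constrained at step 1)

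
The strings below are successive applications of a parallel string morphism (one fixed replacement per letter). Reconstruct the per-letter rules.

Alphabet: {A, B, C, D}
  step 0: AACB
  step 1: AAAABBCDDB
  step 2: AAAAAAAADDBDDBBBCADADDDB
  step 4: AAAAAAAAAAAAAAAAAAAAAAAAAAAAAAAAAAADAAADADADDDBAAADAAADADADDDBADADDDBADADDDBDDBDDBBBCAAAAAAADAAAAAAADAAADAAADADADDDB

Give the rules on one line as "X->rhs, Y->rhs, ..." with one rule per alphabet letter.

  step 1 ⇒ step 2: AAAABBCDDB ⇒ AA·AA·AA·AA·DDB·DDB·BBC·AD·AD·DDB
    A ↦ AA
    B ↦ DDB
    C ↦ BBC
    D ↦ AD

A->AA, B->DDB, C->BBC, D->AD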